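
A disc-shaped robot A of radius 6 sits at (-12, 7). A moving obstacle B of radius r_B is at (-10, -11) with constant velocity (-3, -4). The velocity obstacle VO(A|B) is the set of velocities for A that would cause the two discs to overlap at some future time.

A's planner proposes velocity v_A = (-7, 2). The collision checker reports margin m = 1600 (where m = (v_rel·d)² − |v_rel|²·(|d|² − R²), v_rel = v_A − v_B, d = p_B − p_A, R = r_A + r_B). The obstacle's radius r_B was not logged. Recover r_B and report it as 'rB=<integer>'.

m = 1600
d = (2, -18);  v_rel = (-4, 6),  |v_rel|² = 52
v_rel×d = (-4)·(-18) − (6)·(2) = 60
since m = R²·52 − 60²:  R² = (3600 + 1600) / 52 = 100
R = √100 = 10  ⇒  r_B = 10 − 6 = 4

rB=4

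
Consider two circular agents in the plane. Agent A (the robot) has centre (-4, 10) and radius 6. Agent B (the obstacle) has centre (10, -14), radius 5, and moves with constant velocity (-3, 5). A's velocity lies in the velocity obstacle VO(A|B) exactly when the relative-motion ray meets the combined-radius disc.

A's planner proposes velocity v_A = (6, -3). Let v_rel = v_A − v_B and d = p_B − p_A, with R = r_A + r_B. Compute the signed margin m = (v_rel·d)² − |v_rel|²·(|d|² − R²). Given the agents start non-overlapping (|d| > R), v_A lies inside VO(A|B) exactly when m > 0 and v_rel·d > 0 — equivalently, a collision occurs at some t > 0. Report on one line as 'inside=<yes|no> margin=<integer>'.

d = (14, -24),  |d|² = 772;  R = 6+5 = 11,  c = 772−11² = 651
v_rel = (9, -8),  |v_rel|² = 145;  v_rel·d = (9)·(14) + (-8)·(-24) = 318
145·t² − 636·t + 651 = 0  ⇒  m = 318² − 145·651 = 6729
m = 6729 > 0,  v_rel·d = 318 > 0  ⇒  inside

inside=yes margin=6729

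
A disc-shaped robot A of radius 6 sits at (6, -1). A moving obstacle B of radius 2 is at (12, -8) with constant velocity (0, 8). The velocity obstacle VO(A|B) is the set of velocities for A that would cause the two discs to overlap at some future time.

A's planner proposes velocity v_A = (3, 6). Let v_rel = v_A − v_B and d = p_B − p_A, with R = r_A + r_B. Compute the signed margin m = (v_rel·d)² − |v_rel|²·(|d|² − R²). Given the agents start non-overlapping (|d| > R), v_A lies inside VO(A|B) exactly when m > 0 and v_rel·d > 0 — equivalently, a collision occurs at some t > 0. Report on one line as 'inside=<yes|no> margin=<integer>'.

d = (6, -7),  |d|² = 85;  R = 6+2 = 8,  c = 85−8² = 21
v_rel = (3, -2),  |v_rel|² = 13;  v_rel·d = (3)·(6) + (-2)·(-7) = 32
13·t² − 64·t + 21 = 0  ⇒  m = 32² − 13·21 = 751
m = 751 > 0,  v_rel·d = 32 > 0  ⇒  inside

inside=yes margin=751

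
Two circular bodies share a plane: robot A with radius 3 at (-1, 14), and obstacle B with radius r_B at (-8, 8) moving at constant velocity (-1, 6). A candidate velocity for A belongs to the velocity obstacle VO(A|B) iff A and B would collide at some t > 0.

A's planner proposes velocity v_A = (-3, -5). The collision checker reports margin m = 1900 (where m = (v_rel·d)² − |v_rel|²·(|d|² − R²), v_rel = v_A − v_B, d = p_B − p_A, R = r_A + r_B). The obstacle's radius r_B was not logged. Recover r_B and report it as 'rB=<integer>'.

m = 1900
d = (-7, -6);  v_rel = (-2, -11),  |v_rel|² = 125
v_rel×d = (-2)·(-6) − (-11)·(-7) = -65
since m = R²·125 − (-65)²:  R² = (4225 + 1900) / 125 = 49
R = √49 = 7  ⇒  r_B = 7 − 3 = 4

rB=4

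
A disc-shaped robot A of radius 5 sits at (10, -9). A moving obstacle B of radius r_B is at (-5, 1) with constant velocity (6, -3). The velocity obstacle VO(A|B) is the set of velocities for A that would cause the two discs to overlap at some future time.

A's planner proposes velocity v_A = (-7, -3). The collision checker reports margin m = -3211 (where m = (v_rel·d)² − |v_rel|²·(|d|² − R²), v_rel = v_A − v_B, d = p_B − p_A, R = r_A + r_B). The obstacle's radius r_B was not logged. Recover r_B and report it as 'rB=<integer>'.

m = -3211
d = (-15, 10);  v_rel = (-13, 0),  |v_rel|² = 169
v_rel×d = (-13)·(10) − (0)·(-15) = -130
since m = R²·169 − (-130)²:  R² = (16900 + -3211) / 169 = 81
R = √81 = 9  ⇒  r_B = 9 − 5 = 4

rB=4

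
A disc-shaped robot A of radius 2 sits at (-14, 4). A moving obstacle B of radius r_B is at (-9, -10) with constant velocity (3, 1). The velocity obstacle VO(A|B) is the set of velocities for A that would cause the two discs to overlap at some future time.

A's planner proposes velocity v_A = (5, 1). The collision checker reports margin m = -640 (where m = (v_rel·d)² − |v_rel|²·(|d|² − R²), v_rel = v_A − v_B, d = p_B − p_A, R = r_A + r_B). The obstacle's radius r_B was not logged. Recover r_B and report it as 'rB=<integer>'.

m = -640
d = (5, -14);  v_rel = (2, 0),  |v_rel|² = 4
v_rel×d = (2)·(-14) − (0)·(5) = -28
since m = R²·4 − (-28)²:  R² = (784 + -640) / 4 = 36
R = √36 = 6  ⇒  r_B = 6 − 2 = 4

rB=4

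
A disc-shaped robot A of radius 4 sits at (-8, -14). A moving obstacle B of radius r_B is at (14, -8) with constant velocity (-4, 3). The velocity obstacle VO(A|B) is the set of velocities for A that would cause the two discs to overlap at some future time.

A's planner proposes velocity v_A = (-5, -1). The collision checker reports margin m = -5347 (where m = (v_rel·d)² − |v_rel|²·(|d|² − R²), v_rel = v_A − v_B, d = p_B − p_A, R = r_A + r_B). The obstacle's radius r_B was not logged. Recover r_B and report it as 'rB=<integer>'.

m = -5347
d = (22, 6);  v_rel = (-1, -4),  |v_rel|² = 17
v_rel×d = (-1)·(6) − (-4)·(22) = 82
since m = R²·17 − 82²:  R² = (6724 + -5347) / 17 = 81
R = √81 = 9  ⇒  r_B = 9 − 4 = 5

rB=5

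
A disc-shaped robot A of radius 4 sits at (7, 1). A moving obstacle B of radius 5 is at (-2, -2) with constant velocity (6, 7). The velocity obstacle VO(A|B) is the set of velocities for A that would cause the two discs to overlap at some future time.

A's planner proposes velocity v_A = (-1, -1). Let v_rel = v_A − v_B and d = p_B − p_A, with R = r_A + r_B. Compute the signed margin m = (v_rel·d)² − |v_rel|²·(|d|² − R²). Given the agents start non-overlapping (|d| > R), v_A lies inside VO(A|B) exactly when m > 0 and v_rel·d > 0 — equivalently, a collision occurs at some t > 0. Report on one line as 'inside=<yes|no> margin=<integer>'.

d = (-9, -3),  |d|² = 90;  R = 4+5 = 9,  c = 90−9² = 9
v_rel = (-7, -8),  |v_rel|² = 113;  v_rel·d = (-7)·(-9) + (-8)·(-3) = 87
113·t² − 174·t + 9 = 0  ⇒  m = 87² − 113·9 = 6552
m = 6552 > 0,  v_rel·d = 87 > 0  ⇒  inside

inside=yes margin=6552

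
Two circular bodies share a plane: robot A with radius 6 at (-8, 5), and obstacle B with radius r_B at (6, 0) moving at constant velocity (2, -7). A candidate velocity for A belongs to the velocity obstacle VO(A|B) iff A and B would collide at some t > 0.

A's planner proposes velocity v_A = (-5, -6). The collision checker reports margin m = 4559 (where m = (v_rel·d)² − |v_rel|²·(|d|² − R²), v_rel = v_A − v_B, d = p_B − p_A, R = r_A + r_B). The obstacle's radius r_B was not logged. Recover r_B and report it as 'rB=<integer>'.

m = 4559
d = (14, -5);  v_rel = (-7, 1),  |v_rel|² = 50
v_rel×d = (-7)·(-5) − (1)·(14) = 21
since m = R²·50 − 21²:  R² = (441 + 4559) / 50 = 100
R = √100 = 10  ⇒  r_B = 10 − 6 = 4

rB=4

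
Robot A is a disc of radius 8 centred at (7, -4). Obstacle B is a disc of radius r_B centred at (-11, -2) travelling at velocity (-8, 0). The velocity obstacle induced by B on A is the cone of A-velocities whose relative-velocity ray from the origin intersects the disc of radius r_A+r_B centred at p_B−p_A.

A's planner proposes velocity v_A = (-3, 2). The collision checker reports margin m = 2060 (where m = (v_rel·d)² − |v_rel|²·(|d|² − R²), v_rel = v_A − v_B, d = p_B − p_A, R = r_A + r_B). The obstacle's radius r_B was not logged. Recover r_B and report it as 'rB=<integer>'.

m = 2060
d = (-18, 2);  v_rel = (5, 2),  |v_rel|² = 29
v_rel×d = (5)·(2) − (2)·(-18) = 46
since m = R²·29 − 46²:  R² = (2116 + 2060) / 29 = 144
R = √144 = 12  ⇒  r_B = 12 − 8 = 4

rB=4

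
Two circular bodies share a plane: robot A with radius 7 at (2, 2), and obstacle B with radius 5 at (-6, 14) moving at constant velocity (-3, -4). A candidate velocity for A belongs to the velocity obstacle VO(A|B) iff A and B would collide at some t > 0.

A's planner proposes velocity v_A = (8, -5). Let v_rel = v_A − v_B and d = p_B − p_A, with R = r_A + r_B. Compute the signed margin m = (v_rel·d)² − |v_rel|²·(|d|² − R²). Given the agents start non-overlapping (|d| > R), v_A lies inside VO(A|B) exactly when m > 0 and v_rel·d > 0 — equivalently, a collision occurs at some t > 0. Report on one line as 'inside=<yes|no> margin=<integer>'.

d = (-8, 12),  |d|² = 208;  R = 7+5 = 12,  c = 208−12² = 64
v_rel = (11, -1),  |v_rel|² = 122;  v_rel·d = (11)·(-8) + (-1)·(12) = -100
122·t² + 200·t + 64 = 0  ⇒  m = (-100)² − 122·64 = 2192
m = 2192 > 0,  v_rel·d = -100 < 0  ⇒  outside

inside=no margin=2192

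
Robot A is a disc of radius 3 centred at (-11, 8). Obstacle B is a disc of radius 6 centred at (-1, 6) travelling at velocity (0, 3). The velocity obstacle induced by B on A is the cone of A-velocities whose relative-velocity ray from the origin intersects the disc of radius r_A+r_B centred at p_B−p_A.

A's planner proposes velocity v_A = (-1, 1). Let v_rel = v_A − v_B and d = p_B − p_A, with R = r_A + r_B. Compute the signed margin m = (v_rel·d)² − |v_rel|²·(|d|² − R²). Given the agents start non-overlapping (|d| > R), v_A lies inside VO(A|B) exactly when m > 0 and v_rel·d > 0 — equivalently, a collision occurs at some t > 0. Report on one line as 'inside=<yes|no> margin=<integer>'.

d = (10, -2),  |d|² = 104;  R = 3+6 = 9,  c = 104−9² = 23
v_rel = (-1, -2),  |v_rel|² = 5;  v_rel·d = (-1)·(10) + (-2)·(-2) = -6
5·t² + 12·t + 23 = 0  ⇒  m = (-6)² − 5·23 = -79
m = -79 < 0,  v_rel·d = -6 < 0  ⇒  outside

inside=no margin=-79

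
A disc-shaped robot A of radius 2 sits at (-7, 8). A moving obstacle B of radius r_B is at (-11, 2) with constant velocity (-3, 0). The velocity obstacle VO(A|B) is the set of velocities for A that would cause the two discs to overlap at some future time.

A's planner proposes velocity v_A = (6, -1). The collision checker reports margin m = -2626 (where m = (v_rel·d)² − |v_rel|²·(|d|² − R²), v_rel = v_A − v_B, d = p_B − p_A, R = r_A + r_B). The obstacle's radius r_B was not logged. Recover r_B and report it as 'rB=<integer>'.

m = -2626
d = (-4, -6);  v_rel = (9, -1),  |v_rel|² = 82
v_rel×d = (9)·(-6) − (-1)·(-4) = -58
since m = R²·82 − (-58)²:  R² = (3364 + -2626) / 82 = 9
R = √9 = 3  ⇒  r_B = 3 − 2 = 1

rB=1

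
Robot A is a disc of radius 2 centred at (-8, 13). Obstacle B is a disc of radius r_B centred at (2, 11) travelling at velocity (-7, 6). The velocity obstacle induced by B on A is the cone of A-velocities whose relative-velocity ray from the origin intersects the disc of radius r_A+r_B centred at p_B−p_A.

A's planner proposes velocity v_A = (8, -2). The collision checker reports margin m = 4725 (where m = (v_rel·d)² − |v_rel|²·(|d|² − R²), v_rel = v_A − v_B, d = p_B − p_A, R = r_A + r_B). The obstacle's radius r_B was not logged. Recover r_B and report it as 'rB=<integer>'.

m = 4725
d = (10, -2);  v_rel = (15, -8),  |v_rel|² = 289
v_rel×d = (15)·(-2) − (-8)·(10) = 50
since m = R²·289 − 50²:  R² = (2500 + 4725) / 289 = 25
R = √25 = 5  ⇒  r_B = 5 − 2 = 3

rB=3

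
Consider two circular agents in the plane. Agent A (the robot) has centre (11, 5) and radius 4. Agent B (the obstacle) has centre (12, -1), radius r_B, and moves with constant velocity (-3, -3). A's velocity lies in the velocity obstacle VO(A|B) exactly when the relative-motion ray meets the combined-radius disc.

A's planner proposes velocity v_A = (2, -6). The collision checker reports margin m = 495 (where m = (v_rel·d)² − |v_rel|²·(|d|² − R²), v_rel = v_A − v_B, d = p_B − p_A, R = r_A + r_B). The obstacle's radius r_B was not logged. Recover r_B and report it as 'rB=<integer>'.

m = 495
d = (1, -6);  v_rel = (5, -3),  |v_rel|² = 34
v_rel×d = (5)·(-6) − (-3)·(1) = -27
since m = R²·34 − (-27)²:  R² = (729 + 495) / 34 = 36
R = √36 = 6  ⇒  r_B = 6 − 4 = 2

rB=2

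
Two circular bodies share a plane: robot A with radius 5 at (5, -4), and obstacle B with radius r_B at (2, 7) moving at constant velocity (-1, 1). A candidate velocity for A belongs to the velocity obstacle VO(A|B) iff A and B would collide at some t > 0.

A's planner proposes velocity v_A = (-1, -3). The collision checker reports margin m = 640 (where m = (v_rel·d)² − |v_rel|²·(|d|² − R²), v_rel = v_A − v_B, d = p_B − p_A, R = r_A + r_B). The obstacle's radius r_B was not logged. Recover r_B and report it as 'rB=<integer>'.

m = 640
d = (-3, 11);  v_rel = (0, -4),  |v_rel|² = 16
v_rel×d = (0)·(11) − (-4)·(-3) = -12
since m = R²·16 − (-12)²:  R² = (144 + 640) / 16 = 49
R = √49 = 7  ⇒  r_B = 7 − 5 = 2

rB=2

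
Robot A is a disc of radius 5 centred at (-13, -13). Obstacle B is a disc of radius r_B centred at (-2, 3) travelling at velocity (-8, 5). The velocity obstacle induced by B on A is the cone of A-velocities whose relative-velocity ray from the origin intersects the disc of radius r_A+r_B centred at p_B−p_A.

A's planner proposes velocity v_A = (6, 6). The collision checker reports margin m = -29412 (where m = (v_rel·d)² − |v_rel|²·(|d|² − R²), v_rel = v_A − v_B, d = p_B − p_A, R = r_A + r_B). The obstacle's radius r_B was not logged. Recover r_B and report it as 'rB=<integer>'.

m = -29412
d = (11, 16);  v_rel = (14, 1),  |v_rel|² = 197
v_rel×d = (14)·(16) − (1)·(11) = 213
since m = R²·197 − 213²:  R² = (45369 + -29412) / 197 = 81
R = √81 = 9  ⇒  r_B = 9 − 5 = 4

rB=4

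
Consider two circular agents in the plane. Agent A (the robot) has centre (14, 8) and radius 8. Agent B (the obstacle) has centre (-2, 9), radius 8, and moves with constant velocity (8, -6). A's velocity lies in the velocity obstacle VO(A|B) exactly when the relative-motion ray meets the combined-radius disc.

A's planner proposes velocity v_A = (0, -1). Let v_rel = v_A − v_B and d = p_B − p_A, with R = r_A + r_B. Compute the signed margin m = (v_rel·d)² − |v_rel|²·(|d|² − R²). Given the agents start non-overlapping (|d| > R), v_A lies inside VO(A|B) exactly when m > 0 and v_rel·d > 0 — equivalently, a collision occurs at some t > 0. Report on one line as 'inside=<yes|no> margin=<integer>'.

d = (-16, 1),  |d|² = 257;  R = 8+8 = 16,  c = 257−16² = 1
v_rel = (-8, 5),  |v_rel|² = 89;  v_rel·d = (-8)·(-16) + (5)·(1) = 133
89·t² − 266·t + 1 = 0  ⇒  m = 133² − 89·1 = 17600
m = 17600 > 0,  v_rel·d = 133 > 0  ⇒  inside

inside=yes margin=17600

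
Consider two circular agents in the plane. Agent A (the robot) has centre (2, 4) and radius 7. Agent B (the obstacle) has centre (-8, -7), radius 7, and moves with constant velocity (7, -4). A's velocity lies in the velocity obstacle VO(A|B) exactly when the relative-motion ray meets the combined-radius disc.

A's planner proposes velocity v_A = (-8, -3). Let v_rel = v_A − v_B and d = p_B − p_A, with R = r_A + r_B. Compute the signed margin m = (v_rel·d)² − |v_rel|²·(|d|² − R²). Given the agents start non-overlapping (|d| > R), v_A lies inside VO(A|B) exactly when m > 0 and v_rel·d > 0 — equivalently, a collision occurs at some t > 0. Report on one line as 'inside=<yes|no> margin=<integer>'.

d = (-10, -11),  |d|² = 221;  R = 7+7 = 14,  c = 221−14² = 25
v_rel = (-15, 1),  |v_rel|² = 226;  v_rel·d = (-15)·(-10) + (1)·(-11) = 139
226·t² − 278·t + 25 = 0  ⇒  m = 139² − 226·25 = 13671
m = 13671 > 0,  v_rel·d = 139 > 0  ⇒  inside

inside=yes margin=13671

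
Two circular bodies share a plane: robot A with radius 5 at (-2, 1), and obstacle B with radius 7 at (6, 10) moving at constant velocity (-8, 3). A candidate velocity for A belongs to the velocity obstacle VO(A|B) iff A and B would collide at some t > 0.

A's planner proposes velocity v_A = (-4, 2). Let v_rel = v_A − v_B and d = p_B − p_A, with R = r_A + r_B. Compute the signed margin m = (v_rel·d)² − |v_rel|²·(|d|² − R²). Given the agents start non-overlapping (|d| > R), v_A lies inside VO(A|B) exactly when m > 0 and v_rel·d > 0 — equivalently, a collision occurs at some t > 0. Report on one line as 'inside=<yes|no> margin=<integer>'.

d = (8, 9),  |d|² = 145;  R = 5+7 = 12,  c = 145−12² = 1
v_rel = (4, -1),  |v_rel|² = 17;  v_rel·d = (4)·(8) + (-1)·(9) = 23
17·t² − 46·t + 1 = 0  ⇒  m = 23² − 17·1 = 512
m = 512 > 0,  v_rel·d = 23 > 0  ⇒  inside

inside=yes margin=512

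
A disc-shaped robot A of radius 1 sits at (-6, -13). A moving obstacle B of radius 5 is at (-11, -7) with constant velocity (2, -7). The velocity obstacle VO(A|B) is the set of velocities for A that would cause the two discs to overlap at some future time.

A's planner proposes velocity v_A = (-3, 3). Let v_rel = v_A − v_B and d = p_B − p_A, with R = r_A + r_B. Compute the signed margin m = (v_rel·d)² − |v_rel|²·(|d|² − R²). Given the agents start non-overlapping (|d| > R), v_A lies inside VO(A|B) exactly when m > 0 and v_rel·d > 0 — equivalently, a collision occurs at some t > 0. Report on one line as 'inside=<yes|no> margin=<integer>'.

d = (-5, 6),  |d|² = 61;  R = 1+5 = 6,  c = 61−6² = 25
v_rel = (-5, 10),  |v_rel|² = 125;  v_rel·d = (-5)·(-5) + (10)·(6) = 85
125·t² − 170·t + 25 = 0  ⇒  m = 85² − 125·25 = 4100
m = 4100 > 0,  v_rel·d = 85 > 0  ⇒  inside

inside=yes margin=4100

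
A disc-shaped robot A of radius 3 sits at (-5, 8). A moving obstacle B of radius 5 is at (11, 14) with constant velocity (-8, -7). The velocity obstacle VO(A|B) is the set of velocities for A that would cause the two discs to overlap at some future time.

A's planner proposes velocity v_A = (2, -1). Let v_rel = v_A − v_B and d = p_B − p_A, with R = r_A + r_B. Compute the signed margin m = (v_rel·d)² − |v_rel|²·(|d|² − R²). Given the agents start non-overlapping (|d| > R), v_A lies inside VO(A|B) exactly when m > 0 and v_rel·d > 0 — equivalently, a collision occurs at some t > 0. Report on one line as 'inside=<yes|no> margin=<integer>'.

d = (16, 6),  |d|² = 292;  R = 3+5 = 8,  c = 292−8² = 228
v_rel = (10, 6),  |v_rel|² = 136;  v_rel·d = (10)·(16) + (6)·(6) = 196
136·t² − 392·t + 228 = 0  ⇒  m = 196² − 136·228 = 7408
m = 7408 > 0,  v_rel·d = 196 > 0  ⇒  inside

inside=yes margin=7408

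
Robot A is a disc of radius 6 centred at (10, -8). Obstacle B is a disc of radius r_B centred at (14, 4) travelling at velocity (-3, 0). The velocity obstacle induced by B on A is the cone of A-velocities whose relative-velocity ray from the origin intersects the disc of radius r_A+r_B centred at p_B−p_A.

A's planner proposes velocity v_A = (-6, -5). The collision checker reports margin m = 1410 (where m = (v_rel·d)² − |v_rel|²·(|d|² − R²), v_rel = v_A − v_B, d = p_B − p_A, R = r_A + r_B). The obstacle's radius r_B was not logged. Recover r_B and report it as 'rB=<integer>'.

m = 1410
d = (4, 12);  v_rel = (-3, -5),  |v_rel|² = 34
v_rel×d = (-3)·(12) − (-5)·(4) = -16
since m = R²·34 − (-16)²:  R² = (256 + 1410) / 34 = 49
R = √49 = 7  ⇒  r_B = 7 − 6 = 1

rB=1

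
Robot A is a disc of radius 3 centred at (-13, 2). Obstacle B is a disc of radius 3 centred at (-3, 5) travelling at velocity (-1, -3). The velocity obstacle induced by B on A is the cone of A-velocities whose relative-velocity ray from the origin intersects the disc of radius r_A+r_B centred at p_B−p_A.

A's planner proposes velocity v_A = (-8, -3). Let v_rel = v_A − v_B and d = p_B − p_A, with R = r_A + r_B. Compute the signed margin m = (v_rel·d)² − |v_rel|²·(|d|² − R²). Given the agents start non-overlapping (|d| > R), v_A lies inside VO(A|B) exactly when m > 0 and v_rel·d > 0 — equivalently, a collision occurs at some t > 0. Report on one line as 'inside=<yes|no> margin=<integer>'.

d = (10, 3),  |d|² = 109;  R = 3+3 = 6,  c = 109−6² = 73
v_rel = (-7, 0),  |v_rel|² = 49;  v_rel·d = (-7)·(10) + (0)·(3) = -70
49·t² + 140·t + 73 = 0  ⇒  m = (-70)² − 49·73 = 1323
m = 1323 > 0,  v_rel·d = -70 < 0  ⇒  outside

inside=no margin=1323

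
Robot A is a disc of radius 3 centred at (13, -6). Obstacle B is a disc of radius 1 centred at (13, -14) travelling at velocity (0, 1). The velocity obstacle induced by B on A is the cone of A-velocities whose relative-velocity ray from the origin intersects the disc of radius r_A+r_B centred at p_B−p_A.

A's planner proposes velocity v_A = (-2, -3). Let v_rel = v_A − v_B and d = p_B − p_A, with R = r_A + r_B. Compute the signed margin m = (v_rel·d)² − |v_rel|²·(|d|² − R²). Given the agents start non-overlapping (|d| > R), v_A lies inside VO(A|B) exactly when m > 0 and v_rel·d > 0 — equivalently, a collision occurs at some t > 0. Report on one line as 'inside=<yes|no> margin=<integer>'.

d = (0, -8),  |d|² = 64;  R = 3+1 = 4,  c = 64−4² = 48
v_rel = (-2, -4),  |v_rel|² = 20;  v_rel·d = (-2)·(0) + (-4)·(-8) = 32
20·t² − 64·t + 48 = 0  ⇒  m = 32² − 20·48 = 64
m = 64 > 0,  v_rel·d = 32 > 0  ⇒  inside

inside=yes margin=64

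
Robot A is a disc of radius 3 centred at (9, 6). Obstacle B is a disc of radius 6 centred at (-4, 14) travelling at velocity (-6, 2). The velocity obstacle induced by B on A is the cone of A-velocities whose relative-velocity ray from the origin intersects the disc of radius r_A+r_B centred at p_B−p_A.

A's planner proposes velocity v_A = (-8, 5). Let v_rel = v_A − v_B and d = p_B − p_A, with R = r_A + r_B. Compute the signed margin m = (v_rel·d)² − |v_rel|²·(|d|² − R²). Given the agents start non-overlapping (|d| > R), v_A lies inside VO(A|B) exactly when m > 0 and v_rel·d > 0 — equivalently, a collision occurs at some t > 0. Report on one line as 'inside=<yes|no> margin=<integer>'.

d = (-13, 8),  |d|² = 233;  R = 3+6 = 9,  c = 233−9² = 152
v_rel = (-2, 3),  |v_rel|² = 13;  v_rel·d = (-2)·(-13) + (3)·(8) = 50
13·t² − 100·t + 152 = 0  ⇒  m = 50² − 13·152 = 524
m = 524 > 0,  v_rel·d = 50 > 0  ⇒  inside

inside=yes margin=524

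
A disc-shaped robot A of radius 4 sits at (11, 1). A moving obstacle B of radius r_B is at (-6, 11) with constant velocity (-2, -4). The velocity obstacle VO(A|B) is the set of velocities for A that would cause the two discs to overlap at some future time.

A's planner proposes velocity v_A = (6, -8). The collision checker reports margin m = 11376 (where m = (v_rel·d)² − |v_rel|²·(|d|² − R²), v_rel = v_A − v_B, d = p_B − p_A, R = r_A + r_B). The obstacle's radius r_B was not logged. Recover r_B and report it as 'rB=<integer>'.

m = 11376
d = (-17, 10);  v_rel = (8, -4),  |v_rel|² = 80
v_rel×d = (8)·(10) − (-4)·(-17) = 12
since m = R²·80 − 12²:  R² = (144 + 11376) / 80 = 144
R = √144 = 12  ⇒  r_B = 12 − 4 = 8

rB=8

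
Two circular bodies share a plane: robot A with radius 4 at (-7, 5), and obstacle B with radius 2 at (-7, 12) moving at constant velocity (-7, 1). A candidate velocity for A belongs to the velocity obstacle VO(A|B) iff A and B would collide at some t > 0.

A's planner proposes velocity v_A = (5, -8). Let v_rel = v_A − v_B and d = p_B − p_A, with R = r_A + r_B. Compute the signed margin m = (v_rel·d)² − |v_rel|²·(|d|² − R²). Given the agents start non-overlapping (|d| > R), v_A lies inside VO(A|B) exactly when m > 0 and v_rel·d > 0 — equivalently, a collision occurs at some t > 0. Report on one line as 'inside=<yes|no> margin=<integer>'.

d = (0, 7),  |d|² = 49;  R = 4+2 = 6,  c = 49−6² = 13
v_rel = (12, -9),  |v_rel|² = 225;  v_rel·d = (12)·(0) + (-9)·(7) = -63
225·t² + 126·t + 13 = 0  ⇒  m = (-63)² − 225·13 = 1044
m = 1044 > 0,  v_rel·d = -63 < 0  ⇒  outside

inside=no margin=1044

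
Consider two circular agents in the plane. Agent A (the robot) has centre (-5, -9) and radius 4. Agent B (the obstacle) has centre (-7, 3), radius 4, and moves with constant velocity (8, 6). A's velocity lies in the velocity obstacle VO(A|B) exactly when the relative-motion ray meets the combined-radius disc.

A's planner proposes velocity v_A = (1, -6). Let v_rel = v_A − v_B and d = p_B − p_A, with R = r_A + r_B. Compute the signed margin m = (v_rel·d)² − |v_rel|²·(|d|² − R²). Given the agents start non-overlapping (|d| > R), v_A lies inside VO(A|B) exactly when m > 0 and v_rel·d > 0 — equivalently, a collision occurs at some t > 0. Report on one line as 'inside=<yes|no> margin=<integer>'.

d = (-2, 12),  |d|² = 148;  R = 4+4 = 8,  c = 148−8² = 84
v_rel = (-7, -12),  |v_rel|² = 193;  v_rel·d = (-7)·(-2) + (-12)·(12) = -130
193·t² + 260·t + 84 = 0  ⇒  m = (-130)² − 193·84 = 688
m = 688 > 0,  v_rel·d = -130 < 0  ⇒  outside

inside=no margin=688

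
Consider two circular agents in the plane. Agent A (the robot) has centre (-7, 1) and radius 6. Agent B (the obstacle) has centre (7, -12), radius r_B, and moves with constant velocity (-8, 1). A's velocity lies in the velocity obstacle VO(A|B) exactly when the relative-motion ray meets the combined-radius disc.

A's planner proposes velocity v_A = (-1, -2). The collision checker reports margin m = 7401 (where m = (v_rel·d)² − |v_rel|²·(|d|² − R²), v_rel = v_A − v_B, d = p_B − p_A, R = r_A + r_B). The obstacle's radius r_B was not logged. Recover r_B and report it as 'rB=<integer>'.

m = 7401
d = (14, -13);  v_rel = (7, -3),  |v_rel|² = 58
v_rel×d = (7)·(-13) − (-3)·(14) = -49
since m = R²·58 − (-49)²:  R² = (2401 + 7401) / 58 = 169
R = √169 = 13  ⇒  r_B = 13 − 6 = 7

rB=7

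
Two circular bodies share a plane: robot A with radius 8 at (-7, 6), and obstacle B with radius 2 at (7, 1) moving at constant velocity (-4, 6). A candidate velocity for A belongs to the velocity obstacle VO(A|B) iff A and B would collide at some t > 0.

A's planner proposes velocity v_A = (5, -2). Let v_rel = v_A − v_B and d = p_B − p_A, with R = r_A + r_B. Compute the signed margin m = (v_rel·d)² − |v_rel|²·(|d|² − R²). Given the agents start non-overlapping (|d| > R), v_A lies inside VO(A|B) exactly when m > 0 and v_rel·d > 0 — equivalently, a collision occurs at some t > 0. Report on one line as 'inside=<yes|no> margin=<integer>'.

d = (14, -5),  |d|² = 221;  R = 8+2 = 10,  c = 221−10² = 121
v_rel = (9, -8),  |v_rel|² = 145;  v_rel·d = (9)·(14) + (-8)·(-5) = 166
145·t² − 332·t + 121 = 0  ⇒  m = 166² − 145·121 = 10011
m = 10011 > 0,  v_rel·d = 166 > 0  ⇒  inside

inside=yes margin=10011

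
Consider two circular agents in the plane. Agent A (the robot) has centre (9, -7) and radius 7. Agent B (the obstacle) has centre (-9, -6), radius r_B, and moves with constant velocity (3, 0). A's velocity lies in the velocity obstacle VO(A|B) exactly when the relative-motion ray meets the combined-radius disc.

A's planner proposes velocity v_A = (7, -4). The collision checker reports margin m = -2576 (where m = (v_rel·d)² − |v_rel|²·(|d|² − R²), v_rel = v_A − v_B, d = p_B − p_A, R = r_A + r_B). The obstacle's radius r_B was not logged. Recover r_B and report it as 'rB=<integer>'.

m = -2576
d = (-18, 1);  v_rel = (4, -4),  |v_rel|² = 32
v_rel×d = (4)·(1) − (-4)·(-18) = -68
since m = R²·32 − (-68)²:  R² = (4624 + -2576) / 32 = 64
R = √64 = 8  ⇒  r_B = 8 − 7 = 1

rB=1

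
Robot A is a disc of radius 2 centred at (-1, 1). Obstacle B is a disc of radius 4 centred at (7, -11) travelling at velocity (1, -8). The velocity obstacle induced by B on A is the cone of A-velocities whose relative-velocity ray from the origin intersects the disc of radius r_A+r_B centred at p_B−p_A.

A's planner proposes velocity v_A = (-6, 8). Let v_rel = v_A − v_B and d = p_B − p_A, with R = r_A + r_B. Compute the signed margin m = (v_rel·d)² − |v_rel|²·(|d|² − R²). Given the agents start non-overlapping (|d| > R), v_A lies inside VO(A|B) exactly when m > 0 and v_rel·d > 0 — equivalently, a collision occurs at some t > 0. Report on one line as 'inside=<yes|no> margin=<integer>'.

d = (8, -12),  |d|² = 208;  R = 2+4 = 6,  c = 208−6² = 172
v_rel = (-7, 16),  |v_rel|² = 305;  v_rel·d = (-7)·(8) + (16)·(-12) = -248
305·t² + 496·t + 172 = 0  ⇒  m = (-248)² − 305·172 = 9044
m = 9044 > 0,  v_rel·d = -248 < 0  ⇒  outside

inside=no margin=9044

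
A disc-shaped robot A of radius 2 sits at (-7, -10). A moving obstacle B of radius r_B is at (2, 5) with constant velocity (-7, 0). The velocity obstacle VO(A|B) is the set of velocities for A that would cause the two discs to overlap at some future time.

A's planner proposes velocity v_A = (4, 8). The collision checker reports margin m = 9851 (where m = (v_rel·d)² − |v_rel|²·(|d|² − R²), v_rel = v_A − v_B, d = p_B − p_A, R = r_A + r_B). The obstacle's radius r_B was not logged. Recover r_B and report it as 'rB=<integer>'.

m = 9851
d = (9, 15);  v_rel = (11, 8),  |v_rel|² = 185
v_rel×d = (11)·(15) − (8)·(9) = 93
since m = R²·185 − 93²:  R² = (8649 + 9851) / 185 = 100
R = √100 = 10  ⇒  r_B = 10 − 2 = 8

rB=8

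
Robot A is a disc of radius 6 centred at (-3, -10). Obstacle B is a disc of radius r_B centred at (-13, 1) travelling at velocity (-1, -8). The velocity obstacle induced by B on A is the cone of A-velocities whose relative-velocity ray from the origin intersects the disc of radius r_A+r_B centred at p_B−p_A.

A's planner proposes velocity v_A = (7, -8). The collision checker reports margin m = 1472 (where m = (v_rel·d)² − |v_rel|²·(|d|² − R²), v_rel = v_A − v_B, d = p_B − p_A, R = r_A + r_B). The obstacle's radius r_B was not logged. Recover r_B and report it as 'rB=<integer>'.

m = 1472
d = (-10, 11);  v_rel = (8, 0),  |v_rel|² = 64
v_rel×d = (8)·(11) − (0)·(-10) = 88
since m = R²·64 − 88²:  R² = (7744 + 1472) / 64 = 144
R = √144 = 12  ⇒  r_B = 12 − 6 = 6

rB=6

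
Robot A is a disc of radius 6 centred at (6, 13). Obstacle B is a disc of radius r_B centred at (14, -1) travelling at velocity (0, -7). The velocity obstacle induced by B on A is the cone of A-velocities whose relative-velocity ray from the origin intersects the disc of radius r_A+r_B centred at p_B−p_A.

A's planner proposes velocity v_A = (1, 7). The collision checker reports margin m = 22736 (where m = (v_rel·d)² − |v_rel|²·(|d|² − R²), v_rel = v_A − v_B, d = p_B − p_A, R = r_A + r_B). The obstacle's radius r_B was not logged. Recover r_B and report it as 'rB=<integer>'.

m = 22736
d = (8, -14);  v_rel = (1, 14),  |v_rel|² = 197
v_rel×d = (1)·(-14) − (14)·(8) = -126
since m = R²·197 − (-126)²:  R² = (15876 + 22736) / 197 = 196
R = √196 = 14  ⇒  r_B = 14 − 6 = 8

rB=8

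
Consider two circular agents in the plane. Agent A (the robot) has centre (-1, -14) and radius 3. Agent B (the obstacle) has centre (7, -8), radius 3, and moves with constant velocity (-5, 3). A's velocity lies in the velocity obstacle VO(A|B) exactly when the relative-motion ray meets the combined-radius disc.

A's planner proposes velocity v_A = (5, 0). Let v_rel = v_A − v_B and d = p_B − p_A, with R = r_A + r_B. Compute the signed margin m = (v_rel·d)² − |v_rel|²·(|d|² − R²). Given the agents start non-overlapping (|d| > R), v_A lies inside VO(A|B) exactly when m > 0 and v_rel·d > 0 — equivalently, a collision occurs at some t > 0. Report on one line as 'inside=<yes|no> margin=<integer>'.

d = (8, 6),  |d|² = 100;  R = 3+3 = 6,  c = 100−6² = 64
v_rel = (10, -3),  |v_rel|² = 109;  v_rel·d = (10)·(8) + (-3)·(6) = 62
109·t² − 124·t + 64 = 0  ⇒  m = 62² − 109·64 = -3132
m = -3132 < 0,  v_rel·d = 62 > 0  ⇒  outside

inside=no margin=-3132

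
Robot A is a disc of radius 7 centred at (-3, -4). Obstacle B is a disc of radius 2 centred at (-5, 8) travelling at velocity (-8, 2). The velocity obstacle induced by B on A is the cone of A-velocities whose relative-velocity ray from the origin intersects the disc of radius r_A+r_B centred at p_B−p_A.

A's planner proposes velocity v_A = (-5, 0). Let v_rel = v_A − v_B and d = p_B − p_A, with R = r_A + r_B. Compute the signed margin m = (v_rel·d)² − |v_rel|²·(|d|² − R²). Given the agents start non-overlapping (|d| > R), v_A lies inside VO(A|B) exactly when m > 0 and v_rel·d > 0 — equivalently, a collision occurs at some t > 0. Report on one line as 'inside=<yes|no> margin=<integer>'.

d = (-2, 12),  |d|² = 148;  R = 7+2 = 9,  c = 148−9² = 67
v_rel = (3, -2),  |v_rel|² = 13;  v_rel·d = (3)·(-2) + (-2)·(12) = -30
13·t² + 60·t + 67 = 0  ⇒  m = (-30)² − 13·67 = 29
m = 29 > 0,  v_rel·d = -30 < 0  ⇒  outside

inside=no margin=29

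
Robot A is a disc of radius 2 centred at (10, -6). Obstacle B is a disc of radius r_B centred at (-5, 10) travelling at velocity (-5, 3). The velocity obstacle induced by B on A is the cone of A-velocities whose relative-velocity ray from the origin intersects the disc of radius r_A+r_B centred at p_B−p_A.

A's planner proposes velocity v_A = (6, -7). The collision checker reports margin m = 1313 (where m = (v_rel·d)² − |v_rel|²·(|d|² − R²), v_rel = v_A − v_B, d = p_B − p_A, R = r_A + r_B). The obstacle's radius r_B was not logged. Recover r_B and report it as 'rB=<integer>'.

m = 1313
d = (-15, 16);  v_rel = (11, -10),  |v_rel|² = 221
v_rel×d = (11)·(16) − (-10)·(-15) = 26
since m = R²·221 − 26²:  R² = (676 + 1313) / 221 = 9
R = √9 = 3  ⇒  r_B = 3 − 2 = 1

rB=1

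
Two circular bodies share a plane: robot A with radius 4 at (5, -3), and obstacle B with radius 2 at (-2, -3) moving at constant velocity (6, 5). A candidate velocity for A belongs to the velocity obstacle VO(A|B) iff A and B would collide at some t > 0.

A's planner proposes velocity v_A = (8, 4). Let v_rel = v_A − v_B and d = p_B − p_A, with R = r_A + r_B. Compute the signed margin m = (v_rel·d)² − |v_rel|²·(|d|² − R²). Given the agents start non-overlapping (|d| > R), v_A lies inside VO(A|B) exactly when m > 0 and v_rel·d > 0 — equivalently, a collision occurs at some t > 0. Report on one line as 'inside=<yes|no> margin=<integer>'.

d = (-7, 0),  |d|² = 49;  R = 4+2 = 6,  c = 49−6² = 13
v_rel = (2, -1),  |v_rel|² = 5;  v_rel·d = (2)·(-7) + (-1)·(0) = -14
5·t² + 28·t + 13 = 0  ⇒  m = (-14)² − 5·13 = 131
m = 131 > 0,  v_rel·d = -14 < 0  ⇒  outside

inside=no margin=131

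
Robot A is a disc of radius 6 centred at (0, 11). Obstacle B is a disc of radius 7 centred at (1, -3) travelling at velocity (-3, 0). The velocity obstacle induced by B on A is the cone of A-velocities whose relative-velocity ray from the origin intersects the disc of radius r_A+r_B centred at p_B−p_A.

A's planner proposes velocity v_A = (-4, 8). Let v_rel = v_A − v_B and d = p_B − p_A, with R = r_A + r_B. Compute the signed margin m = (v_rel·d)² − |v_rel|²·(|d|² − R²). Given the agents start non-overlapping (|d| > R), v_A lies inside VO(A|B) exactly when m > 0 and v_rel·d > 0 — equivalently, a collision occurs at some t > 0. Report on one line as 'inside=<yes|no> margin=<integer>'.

d = (1, -14),  |d|² = 197;  R = 6+7 = 13,  c = 197−13² = 28
v_rel = (-1, 8),  |v_rel|² = 65;  v_rel·d = (-1)·(1) + (8)·(-14) = -113
65·t² + 226·t + 28 = 0  ⇒  m = (-113)² − 65·28 = 10949
m = 10949 > 0,  v_rel·d = -113 < 0  ⇒  outside

inside=no margin=10949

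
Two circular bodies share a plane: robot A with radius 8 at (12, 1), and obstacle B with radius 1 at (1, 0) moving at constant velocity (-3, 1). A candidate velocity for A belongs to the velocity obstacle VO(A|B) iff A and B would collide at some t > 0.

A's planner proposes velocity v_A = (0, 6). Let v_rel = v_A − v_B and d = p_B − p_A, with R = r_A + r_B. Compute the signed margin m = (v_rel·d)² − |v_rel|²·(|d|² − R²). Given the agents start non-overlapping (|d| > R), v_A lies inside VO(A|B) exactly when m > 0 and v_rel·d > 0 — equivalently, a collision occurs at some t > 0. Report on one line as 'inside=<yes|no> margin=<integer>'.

d = (-11, -1),  |d|² = 122;  R = 8+1 = 9,  c = 122−9² = 41
v_rel = (3, 5),  |v_rel|² = 34;  v_rel·d = (3)·(-11) + (5)·(-1) = -38
34·t² + 76·t + 41 = 0  ⇒  m = (-38)² − 34·41 = 50
m = 50 > 0,  v_rel·d = -38 < 0  ⇒  outside

inside=no margin=50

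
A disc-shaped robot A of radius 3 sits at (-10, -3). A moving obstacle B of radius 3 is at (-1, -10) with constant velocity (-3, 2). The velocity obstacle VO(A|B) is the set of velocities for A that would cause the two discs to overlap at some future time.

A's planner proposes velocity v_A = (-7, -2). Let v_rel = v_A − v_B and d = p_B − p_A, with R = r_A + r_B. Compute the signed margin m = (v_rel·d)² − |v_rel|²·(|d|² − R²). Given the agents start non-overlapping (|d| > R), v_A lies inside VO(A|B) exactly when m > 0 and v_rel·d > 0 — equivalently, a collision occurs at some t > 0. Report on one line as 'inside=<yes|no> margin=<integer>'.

d = (9, -7),  |d|² = 130;  R = 3+3 = 6,  c = 130−6² = 94
v_rel = (-4, -4),  |v_rel|² = 32;  v_rel·d = (-4)·(9) + (-4)·(-7) = -8
32·t² + 16·t + 94 = 0  ⇒  m = (-8)² − 32·94 = -2944
m = -2944 < 0,  v_rel·d = -8 < 0  ⇒  outside

inside=no margin=-2944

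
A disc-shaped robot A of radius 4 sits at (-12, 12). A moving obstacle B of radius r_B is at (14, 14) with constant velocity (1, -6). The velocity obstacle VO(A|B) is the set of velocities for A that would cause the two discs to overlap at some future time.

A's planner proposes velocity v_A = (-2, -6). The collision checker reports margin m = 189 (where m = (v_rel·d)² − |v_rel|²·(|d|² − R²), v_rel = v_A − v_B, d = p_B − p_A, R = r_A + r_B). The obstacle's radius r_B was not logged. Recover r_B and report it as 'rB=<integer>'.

m = 189
d = (26, 2);  v_rel = (-3, 0),  |v_rel|² = 9
v_rel×d = (-3)·(2) − (0)·(26) = -6
since m = R²·9 − (-6)²:  R² = (36 + 189) / 9 = 25
R = √25 = 5  ⇒  r_B = 5 − 4 = 1

rB=1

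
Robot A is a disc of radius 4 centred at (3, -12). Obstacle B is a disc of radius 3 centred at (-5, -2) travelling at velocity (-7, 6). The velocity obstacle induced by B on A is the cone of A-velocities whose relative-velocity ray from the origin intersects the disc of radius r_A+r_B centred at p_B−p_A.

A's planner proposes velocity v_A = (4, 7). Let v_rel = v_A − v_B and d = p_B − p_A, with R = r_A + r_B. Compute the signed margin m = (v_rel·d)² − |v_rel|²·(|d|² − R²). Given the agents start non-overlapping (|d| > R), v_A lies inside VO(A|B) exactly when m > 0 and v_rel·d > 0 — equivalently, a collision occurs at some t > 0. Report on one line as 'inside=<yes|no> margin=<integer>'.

d = (-8, 10),  |d|² = 164;  R = 4+3 = 7,  c = 164−7² = 115
v_rel = (11, 1),  |v_rel|² = 122;  v_rel·d = (11)·(-8) + (1)·(10) = -78
122·t² + 156·t + 115 = 0  ⇒  m = (-78)² − 122·115 = -7946
m = -7946 < 0,  v_rel·d = -78 < 0  ⇒  outside

inside=no margin=-7946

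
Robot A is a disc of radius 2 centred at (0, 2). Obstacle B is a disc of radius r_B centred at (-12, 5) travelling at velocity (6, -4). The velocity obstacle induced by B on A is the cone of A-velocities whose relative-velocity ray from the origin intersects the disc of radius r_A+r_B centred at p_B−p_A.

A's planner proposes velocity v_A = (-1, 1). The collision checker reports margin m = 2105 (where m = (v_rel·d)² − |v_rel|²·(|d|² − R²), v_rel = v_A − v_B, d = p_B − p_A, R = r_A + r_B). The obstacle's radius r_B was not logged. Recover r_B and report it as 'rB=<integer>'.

m = 2105
d = (-12, 3);  v_rel = (-7, 5),  |v_rel|² = 74
v_rel×d = (-7)·(3) − (5)·(-12) = 39
since m = R²·74 − 39²:  R² = (1521 + 2105) / 74 = 49
R = √49 = 7  ⇒  r_B = 7 − 2 = 5

rB=5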